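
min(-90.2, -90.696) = -90.696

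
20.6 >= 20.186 True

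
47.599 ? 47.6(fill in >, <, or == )<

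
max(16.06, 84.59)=84.59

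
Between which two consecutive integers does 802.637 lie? 802 and 803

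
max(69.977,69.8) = 69.977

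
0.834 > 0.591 True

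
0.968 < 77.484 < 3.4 False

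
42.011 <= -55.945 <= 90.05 False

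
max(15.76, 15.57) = 15.76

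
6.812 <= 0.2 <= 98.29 False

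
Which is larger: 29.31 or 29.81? 29.81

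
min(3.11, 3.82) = 3.11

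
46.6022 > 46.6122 False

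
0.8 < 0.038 False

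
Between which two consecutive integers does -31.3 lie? -32 and -31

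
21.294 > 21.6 False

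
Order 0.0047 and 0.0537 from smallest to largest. 0.0047, 0.0537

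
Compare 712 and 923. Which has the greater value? 923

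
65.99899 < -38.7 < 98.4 False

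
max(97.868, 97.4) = 97.868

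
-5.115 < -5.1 True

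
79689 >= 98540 False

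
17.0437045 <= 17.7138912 True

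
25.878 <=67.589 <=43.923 False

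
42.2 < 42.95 True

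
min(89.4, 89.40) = 89.4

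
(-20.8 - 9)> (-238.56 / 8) True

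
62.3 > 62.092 True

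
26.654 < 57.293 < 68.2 True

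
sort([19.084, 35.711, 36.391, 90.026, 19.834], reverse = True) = [90.026, 36.391, 35.711, 19.834, 19.084]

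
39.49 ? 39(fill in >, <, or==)>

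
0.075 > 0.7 False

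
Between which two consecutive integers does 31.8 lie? 31 and 32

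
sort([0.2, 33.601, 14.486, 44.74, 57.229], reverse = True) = [57.229, 44.74, 33.601, 14.486, 0.2]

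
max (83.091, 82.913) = 83.091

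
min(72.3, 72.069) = 72.069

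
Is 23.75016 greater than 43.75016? No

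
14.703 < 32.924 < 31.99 False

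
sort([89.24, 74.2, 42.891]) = [42.891, 74.2, 89.24]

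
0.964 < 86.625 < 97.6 True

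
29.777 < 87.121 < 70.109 False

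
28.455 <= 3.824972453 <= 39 False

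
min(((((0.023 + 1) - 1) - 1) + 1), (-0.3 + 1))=0.023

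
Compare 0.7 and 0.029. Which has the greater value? 0.7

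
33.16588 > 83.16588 False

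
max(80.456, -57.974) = 80.456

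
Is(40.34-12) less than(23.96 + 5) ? Yes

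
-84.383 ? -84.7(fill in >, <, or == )>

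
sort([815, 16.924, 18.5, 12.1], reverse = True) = [815, 18.5, 16.924, 12.1]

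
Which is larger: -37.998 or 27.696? 27.696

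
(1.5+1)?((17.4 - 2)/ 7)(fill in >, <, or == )>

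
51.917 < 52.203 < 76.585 True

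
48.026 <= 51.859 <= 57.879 True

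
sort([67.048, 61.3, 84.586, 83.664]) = [61.3, 67.048, 83.664, 84.586]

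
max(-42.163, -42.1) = -42.1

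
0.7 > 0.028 True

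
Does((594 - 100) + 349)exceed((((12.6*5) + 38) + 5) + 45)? Yes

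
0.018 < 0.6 True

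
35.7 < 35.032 False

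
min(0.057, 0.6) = 0.057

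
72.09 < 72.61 True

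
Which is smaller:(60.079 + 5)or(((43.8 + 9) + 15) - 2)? (60.079 + 5)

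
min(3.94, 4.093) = 3.94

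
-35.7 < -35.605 True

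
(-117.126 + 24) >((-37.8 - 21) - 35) True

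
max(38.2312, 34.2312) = 38.2312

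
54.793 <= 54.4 False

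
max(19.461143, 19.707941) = 19.707941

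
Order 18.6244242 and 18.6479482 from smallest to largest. 18.6244242,18.6479482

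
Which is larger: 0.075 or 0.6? 0.6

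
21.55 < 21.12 False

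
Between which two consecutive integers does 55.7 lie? 55 and 56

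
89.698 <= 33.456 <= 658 False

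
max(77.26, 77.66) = 77.66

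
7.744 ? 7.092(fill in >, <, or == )>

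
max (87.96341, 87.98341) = 87.98341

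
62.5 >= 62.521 False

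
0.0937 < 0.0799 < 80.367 False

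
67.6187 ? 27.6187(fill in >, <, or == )>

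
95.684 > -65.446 True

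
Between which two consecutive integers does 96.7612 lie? 96 and 97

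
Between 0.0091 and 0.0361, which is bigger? 0.0361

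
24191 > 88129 False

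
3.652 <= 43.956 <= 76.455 True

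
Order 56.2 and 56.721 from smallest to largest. 56.2, 56.721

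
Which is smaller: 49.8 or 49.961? 49.8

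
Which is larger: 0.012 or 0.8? 0.8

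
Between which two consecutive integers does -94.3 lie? -95 and -94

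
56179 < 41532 False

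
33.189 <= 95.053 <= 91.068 False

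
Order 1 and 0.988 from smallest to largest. 0.988, 1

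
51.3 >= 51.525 False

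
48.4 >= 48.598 False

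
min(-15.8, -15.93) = -15.93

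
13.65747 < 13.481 False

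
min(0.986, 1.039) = 0.986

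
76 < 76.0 False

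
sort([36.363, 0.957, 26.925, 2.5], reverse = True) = [36.363, 26.925, 2.5, 0.957]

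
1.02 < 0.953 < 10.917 False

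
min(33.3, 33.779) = 33.3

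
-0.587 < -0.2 True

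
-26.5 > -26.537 True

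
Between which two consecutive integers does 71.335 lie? 71 and 72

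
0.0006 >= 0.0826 False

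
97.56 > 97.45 True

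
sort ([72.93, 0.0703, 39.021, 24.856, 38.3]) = [0.0703, 24.856, 38.3, 39.021, 72.93]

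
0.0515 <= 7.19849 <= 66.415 True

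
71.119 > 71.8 False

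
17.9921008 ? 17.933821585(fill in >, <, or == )>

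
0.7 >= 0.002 True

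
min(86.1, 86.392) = 86.1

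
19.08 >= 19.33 False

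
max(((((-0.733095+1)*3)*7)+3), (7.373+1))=8.605005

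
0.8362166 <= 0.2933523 False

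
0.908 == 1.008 False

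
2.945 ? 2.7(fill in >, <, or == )>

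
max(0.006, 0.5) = 0.5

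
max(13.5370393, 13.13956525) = 13.5370393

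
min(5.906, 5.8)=5.8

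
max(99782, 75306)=99782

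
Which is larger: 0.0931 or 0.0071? 0.0931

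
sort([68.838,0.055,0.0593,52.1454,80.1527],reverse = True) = [80.1527,68.838,52.1454,0.0593,0.055]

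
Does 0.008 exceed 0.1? No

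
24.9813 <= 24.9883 True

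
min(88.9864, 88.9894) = 88.9864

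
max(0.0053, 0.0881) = 0.0881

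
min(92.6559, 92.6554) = 92.6554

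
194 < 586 True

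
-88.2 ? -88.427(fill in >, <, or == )>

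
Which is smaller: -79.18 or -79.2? -79.2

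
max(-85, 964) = 964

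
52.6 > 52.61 False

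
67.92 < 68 True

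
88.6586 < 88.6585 False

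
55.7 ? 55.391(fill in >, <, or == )>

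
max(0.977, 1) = 1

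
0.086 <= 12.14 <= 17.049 True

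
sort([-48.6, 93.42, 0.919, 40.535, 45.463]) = [-48.6, 0.919, 40.535, 45.463, 93.42]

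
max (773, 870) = 870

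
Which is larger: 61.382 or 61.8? 61.8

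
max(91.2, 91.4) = 91.4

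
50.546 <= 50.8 True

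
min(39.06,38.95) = 38.95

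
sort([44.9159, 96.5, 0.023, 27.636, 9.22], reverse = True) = [96.5, 44.9159, 27.636, 9.22, 0.023]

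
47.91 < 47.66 False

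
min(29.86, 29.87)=29.86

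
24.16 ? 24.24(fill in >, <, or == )<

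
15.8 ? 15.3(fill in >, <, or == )>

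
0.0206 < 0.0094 False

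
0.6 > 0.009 True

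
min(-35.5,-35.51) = -35.51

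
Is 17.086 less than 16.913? No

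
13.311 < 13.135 False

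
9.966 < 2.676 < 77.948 False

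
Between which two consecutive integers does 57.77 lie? 57 and 58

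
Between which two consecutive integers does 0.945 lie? 0 and 1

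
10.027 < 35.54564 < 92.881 True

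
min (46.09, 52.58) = 46.09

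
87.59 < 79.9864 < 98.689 False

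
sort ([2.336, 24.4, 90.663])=[2.336, 24.4, 90.663]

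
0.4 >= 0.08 True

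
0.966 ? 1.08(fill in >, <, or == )<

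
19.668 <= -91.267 False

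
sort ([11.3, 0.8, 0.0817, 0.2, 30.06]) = [0.0817, 0.2, 0.8, 11.3, 30.06]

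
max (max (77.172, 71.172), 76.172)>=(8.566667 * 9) True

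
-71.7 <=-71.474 True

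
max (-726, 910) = 910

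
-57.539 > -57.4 False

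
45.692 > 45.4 True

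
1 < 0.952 False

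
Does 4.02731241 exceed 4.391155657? No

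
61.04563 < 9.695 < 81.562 False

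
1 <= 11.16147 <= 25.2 True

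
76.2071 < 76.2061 False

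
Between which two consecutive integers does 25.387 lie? 25 and 26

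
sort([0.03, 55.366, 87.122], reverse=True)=[87.122, 55.366, 0.03]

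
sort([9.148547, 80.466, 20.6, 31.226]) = [9.148547, 20.6, 31.226, 80.466]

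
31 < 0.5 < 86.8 False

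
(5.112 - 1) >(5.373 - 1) False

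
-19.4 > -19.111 False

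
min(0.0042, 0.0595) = 0.0042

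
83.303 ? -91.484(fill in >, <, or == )>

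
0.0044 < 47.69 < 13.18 False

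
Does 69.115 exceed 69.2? No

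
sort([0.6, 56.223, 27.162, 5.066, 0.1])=[0.1, 0.6, 5.066, 27.162, 56.223]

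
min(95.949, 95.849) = 95.849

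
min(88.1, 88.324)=88.1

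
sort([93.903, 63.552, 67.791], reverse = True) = [93.903, 67.791, 63.552]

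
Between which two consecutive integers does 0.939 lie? 0 and 1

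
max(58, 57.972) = 58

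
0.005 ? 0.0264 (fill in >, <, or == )<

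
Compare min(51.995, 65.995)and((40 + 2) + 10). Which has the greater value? ((40 + 2) + 10)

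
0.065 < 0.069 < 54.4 True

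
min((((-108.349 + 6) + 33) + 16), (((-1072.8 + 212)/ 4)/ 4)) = -53.8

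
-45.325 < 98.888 True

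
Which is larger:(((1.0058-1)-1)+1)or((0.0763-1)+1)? ((0.0763-1)+1)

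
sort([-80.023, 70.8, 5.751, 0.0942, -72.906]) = [-80.023, -72.906, 0.0942, 5.751, 70.8]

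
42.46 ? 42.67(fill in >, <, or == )<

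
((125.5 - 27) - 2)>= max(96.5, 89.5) True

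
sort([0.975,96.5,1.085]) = [0.975,1.085,96.5]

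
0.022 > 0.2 False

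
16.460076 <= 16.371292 False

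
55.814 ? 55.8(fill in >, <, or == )>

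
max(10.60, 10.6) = 10.6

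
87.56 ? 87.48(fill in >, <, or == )>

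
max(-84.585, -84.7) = -84.585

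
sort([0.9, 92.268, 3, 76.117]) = [0.9, 3, 76.117, 92.268]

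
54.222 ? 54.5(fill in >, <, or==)<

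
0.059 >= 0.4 False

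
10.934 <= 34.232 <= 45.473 True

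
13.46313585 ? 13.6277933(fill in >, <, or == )<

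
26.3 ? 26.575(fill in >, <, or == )<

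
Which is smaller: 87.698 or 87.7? 87.698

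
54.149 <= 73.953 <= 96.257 True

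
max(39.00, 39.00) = 39.00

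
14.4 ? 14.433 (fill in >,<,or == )<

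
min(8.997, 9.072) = 8.997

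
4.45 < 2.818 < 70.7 False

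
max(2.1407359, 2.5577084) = 2.5577084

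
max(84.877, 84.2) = 84.877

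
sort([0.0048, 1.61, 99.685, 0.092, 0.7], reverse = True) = [99.685, 1.61, 0.7, 0.092, 0.0048]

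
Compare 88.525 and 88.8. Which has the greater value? 88.8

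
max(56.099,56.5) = 56.5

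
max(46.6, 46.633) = 46.633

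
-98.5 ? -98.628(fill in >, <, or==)>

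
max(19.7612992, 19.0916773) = 19.7612992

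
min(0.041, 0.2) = 0.041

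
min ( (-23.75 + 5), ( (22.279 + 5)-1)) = -18.75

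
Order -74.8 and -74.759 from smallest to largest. -74.8, -74.759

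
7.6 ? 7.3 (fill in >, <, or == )>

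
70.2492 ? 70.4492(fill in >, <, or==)<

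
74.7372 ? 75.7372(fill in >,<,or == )<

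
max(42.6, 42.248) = 42.6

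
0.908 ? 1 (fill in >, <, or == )<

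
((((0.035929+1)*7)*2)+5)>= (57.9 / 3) True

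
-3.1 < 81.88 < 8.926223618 False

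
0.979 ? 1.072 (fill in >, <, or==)<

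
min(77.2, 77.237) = 77.2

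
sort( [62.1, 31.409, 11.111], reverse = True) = [62.1, 31.409, 11.111]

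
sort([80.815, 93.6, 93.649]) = [80.815, 93.6, 93.649]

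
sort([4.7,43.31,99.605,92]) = [4.7,43.31,92,99.605]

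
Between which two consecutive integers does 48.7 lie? 48 and 49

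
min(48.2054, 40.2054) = 40.2054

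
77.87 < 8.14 False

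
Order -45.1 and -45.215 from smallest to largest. -45.215, -45.1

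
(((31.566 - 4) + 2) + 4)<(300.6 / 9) False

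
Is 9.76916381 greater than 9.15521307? Yes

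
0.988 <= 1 True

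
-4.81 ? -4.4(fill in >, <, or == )<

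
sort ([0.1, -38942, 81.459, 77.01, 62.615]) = [-38942, 0.1, 62.615, 77.01, 81.459]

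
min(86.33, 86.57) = 86.33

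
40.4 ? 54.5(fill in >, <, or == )<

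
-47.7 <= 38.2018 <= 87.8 True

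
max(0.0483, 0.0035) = 0.0483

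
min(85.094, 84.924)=84.924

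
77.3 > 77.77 False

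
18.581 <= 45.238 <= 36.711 False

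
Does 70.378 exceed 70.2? Yes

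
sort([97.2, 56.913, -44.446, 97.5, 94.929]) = [-44.446, 56.913, 94.929, 97.2, 97.5]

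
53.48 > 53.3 True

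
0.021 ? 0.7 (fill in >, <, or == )<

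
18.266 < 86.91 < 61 False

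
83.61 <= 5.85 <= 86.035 False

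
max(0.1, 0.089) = 0.1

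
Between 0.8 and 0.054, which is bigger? 0.8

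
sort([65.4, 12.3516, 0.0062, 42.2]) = [0.0062, 12.3516, 42.2, 65.4]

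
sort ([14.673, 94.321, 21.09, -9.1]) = [-9.1, 14.673, 21.09, 94.321]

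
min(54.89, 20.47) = 20.47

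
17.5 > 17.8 False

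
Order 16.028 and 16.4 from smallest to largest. 16.028, 16.4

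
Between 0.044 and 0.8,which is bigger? 0.8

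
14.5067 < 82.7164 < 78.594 False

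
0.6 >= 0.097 True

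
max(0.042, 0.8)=0.8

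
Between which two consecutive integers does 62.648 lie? 62 and 63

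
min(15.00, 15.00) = 15.00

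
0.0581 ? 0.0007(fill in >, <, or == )>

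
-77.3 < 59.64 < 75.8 True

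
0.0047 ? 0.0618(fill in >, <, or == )<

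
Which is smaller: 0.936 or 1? 0.936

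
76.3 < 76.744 True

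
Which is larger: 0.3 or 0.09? 0.3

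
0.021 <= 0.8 True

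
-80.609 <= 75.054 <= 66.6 False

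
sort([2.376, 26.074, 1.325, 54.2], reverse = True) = [54.2, 26.074, 2.376, 1.325]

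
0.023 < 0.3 True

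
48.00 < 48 False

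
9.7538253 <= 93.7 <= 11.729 False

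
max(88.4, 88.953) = 88.953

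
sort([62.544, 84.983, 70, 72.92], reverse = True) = [84.983, 72.92, 70, 62.544]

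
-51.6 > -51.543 False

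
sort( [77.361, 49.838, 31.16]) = [31.16, 49.838, 77.361]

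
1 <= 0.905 False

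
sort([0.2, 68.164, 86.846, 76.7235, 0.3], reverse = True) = [86.846, 76.7235, 68.164, 0.3, 0.2]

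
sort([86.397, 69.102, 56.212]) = [56.212, 69.102, 86.397]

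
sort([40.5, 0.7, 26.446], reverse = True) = [40.5, 26.446, 0.7]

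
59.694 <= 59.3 False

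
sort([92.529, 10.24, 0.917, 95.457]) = [0.917, 10.24, 92.529, 95.457]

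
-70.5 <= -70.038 True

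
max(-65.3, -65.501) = -65.3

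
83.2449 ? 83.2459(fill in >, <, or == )<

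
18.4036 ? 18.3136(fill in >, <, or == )>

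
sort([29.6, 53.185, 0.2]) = [0.2, 29.6, 53.185]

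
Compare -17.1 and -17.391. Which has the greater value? -17.1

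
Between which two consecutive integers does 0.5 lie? 0 and 1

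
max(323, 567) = 567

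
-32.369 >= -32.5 True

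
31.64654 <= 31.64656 True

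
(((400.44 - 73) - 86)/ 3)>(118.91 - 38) False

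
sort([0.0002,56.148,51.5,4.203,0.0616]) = [0.0002,0.0616,4.203,51.5,56.148]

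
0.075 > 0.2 False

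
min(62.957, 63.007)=62.957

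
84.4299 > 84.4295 True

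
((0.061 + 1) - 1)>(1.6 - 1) False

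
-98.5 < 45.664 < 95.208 True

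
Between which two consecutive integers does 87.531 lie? 87 and 88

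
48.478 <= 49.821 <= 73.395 True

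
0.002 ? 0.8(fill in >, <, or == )<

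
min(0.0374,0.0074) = 0.0074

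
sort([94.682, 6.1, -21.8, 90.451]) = [-21.8, 6.1, 90.451, 94.682]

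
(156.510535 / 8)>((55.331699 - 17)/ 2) True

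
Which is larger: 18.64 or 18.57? 18.64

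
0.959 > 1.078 False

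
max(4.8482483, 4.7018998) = 4.8482483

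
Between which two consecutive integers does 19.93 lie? 19 and 20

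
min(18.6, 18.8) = 18.6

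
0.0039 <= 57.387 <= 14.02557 False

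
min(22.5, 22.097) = 22.097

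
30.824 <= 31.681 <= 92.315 True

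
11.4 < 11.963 True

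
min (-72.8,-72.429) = -72.8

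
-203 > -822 True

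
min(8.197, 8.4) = 8.197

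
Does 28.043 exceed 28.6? No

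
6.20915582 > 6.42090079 False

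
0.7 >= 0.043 True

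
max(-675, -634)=-634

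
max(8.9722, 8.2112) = 8.9722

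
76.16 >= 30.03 True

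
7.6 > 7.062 True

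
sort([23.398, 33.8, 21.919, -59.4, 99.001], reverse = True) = [99.001, 33.8, 23.398, 21.919, -59.4]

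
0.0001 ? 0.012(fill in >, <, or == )<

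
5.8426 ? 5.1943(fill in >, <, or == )>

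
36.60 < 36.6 False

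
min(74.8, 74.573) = 74.573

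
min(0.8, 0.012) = 0.012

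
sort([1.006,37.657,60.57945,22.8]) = [1.006,22.8,37.657,60.57945]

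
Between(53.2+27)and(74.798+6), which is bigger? (74.798+6)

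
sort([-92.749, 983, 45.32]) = [-92.749, 45.32, 983]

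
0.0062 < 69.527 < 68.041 False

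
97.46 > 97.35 True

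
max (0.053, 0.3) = 0.3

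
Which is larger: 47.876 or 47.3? 47.876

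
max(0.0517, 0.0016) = 0.0517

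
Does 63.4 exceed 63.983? No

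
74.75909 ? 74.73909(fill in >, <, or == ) >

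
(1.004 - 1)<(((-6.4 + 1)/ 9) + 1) True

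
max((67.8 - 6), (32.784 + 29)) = 61.8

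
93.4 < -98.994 False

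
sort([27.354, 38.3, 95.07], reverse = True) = [95.07, 38.3, 27.354]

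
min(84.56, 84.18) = 84.18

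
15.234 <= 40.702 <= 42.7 True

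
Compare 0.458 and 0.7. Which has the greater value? 0.7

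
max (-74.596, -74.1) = -74.1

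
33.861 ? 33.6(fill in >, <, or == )>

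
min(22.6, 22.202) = 22.202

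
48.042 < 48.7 True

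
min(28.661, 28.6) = 28.6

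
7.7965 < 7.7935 False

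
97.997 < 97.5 False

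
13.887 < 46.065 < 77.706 True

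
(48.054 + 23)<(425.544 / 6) False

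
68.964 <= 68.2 False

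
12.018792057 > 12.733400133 False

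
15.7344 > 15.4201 True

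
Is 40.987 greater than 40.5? Yes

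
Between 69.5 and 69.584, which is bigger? 69.584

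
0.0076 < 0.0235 True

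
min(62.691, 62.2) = 62.2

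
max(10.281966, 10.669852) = 10.669852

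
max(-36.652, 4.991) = 4.991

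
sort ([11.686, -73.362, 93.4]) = [-73.362, 11.686, 93.4]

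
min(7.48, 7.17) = 7.17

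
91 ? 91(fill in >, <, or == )==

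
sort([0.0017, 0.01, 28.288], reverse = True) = [28.288, 0.01, 0.0017]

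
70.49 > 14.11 True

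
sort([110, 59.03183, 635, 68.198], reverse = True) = [635, 110, 68.198, 59.03183]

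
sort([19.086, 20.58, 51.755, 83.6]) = [19.086, 20.58, 51.755, 83.6]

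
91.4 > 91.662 False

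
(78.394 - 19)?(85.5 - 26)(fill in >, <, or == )<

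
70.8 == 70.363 False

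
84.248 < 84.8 True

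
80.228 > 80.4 False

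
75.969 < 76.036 True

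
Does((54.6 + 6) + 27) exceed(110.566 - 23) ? Yes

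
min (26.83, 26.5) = 26.5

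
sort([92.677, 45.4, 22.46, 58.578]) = [22.46, 45.4, 58.578, 92.677]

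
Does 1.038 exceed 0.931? Yes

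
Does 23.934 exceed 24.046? No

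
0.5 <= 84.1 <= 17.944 False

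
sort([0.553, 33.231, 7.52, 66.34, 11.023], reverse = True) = [66.34, 33.231, 11.023, 7.52, 0.553]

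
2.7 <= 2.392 False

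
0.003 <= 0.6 True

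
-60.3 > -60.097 False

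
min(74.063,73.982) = 73.982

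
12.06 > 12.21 False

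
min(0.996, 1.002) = 0.996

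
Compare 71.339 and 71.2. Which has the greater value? 71.339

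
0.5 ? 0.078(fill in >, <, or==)>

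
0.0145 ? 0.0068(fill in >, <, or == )>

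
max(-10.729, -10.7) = -10.7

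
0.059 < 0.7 True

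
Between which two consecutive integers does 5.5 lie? 5 and 6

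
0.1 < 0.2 True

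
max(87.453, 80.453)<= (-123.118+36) False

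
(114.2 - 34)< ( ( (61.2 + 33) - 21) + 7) False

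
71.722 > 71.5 True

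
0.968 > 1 False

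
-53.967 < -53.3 True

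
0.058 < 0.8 True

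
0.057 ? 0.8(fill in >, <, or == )<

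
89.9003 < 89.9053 True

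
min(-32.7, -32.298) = -32.7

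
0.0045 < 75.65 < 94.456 True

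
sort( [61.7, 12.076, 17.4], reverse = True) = [61.7, 17.4, 12.076]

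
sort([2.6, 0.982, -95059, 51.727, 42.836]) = [-95059, 0.982, 2.6, 42.836, 51.727]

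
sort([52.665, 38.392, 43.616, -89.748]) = [-89.748, 38.392, 43.616, 52.665]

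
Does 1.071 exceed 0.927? Yes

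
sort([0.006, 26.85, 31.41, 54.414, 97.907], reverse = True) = [97.907, 54.414, 31.41, 26.85, 0.006]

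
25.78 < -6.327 False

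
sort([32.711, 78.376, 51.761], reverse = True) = [78.376, 51.761, 32.711]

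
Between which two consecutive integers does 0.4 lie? 0 and 1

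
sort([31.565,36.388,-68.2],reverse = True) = [36.388,31.565,-68.2]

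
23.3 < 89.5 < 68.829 False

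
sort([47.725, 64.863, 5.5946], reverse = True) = [64.863, 47.725, 5.5946]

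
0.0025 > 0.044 False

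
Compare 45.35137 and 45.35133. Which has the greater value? 45.35137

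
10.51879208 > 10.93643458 False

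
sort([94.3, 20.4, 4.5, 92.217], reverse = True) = [94.3, 92.217, 20.4, 4.5]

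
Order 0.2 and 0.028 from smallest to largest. 0.028, 0.2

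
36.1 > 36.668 False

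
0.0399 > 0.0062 True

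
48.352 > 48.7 False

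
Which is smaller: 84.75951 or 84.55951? 84.55951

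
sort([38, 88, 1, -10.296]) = [-10.296, 1, 38, 88]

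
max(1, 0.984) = 1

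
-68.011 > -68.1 True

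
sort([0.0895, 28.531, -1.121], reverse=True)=[28.531, 0.0895, -1.121]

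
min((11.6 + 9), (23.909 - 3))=20.6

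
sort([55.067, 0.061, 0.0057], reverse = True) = [55.067, 0.061, 0.0057]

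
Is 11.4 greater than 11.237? Yes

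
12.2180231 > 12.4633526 False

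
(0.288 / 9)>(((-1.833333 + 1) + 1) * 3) False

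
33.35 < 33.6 True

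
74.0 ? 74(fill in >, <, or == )==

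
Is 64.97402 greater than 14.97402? Yes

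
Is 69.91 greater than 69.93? No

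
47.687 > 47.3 True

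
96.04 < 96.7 True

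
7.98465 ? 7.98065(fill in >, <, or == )>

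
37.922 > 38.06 False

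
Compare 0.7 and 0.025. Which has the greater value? 0.7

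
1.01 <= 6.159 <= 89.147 True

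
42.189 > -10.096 True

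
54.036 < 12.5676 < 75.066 False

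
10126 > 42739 False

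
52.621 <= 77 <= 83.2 True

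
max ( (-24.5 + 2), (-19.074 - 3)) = -22.074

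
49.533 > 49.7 False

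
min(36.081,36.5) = 36.081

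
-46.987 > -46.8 False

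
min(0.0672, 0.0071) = 0.0071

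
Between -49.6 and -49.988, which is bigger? -49.6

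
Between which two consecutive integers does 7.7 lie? 7 and 8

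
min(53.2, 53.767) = 53.2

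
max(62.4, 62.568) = 62.568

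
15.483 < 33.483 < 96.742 True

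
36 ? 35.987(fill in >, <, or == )>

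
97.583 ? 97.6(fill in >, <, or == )<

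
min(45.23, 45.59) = 45.23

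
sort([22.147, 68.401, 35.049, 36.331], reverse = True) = [68.401, 36.331, 35.049, 22.147]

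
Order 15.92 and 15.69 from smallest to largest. 15.69, 15.92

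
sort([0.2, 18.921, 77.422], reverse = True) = [77.422, 18.921, 0.2]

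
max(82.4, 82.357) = 82.4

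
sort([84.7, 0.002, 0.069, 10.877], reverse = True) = [84.7, 10.877, 0.069, 0.002]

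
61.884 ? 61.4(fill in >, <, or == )>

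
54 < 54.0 False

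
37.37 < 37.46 True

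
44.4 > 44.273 True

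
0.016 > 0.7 False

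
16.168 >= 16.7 False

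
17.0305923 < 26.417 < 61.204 True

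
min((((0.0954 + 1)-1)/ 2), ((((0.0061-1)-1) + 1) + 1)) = 0.0061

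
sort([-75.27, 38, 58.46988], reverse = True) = [58.46988, 38, -75.27]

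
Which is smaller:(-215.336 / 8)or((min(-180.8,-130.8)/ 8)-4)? (-215.336 / 8)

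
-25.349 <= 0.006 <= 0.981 True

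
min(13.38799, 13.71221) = 13.38799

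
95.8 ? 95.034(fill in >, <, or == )>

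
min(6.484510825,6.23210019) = 6.23210019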